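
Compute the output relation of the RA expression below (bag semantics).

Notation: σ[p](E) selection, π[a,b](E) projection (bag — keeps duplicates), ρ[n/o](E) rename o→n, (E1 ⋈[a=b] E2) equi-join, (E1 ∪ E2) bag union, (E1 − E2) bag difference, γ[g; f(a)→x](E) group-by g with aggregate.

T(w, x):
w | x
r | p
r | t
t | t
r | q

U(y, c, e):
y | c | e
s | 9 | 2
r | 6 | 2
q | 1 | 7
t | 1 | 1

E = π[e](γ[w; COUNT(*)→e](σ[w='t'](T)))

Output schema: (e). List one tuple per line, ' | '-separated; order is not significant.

Row counts bottom-up:
  T → 4
  σ[w='t'](T) → 1
  γ[w; COUNT(*)→e](σ[w='t'](T)) → 1
  π[e](γ[w; COUNT(*)→e](σ[w='t'](T))) → 1

== RESULT ==
e
1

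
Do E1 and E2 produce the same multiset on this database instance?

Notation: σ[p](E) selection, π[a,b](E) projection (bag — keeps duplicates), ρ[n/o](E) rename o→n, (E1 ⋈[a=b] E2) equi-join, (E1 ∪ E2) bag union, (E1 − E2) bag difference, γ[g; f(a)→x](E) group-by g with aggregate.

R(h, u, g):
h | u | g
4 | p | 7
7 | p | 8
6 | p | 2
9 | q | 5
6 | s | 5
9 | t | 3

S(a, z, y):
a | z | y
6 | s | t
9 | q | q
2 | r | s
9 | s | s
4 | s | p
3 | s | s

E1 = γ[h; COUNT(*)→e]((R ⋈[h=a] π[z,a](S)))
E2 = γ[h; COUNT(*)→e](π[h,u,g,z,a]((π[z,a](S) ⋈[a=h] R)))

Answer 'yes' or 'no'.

E1 subexpression sizes:
  R → 6
  S → 6
  π[z,a](S) → 6
  (R ⋈[h=a] π[z,a](S)) → 7
  γ[h; COUNT(*)→e]((R ⋈[h=a] π[z,a](S))) → 3
E2 subexpression sizes:
  S → 6
  π[z,a](S) → 6
  R → 6
  (π[z,a](S) ⋈[a=h] R) → 7
  π[h,u,g,z,a]((π[z,a](S) ⋈[a=h] R)) → 7
  γ[h; COUNT(*)→e](π[h,u,g,z,a]((π[z,a](S) ⋈[a=h] R))) → 3

E1 and E2 produce the same multiset:
h | e
4 | 1
6 | 2
9 | 4

yes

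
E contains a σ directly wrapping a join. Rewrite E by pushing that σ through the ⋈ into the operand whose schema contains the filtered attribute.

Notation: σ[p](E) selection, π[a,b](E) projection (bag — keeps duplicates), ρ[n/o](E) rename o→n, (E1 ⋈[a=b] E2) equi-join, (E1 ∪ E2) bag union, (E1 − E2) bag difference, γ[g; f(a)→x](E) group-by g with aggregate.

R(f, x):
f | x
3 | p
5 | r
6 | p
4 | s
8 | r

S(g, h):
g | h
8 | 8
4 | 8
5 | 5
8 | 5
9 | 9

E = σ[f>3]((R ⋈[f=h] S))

σ filters on f, owned by the left side.
E' = (σ[f>3](R) ⋈[f=h] S)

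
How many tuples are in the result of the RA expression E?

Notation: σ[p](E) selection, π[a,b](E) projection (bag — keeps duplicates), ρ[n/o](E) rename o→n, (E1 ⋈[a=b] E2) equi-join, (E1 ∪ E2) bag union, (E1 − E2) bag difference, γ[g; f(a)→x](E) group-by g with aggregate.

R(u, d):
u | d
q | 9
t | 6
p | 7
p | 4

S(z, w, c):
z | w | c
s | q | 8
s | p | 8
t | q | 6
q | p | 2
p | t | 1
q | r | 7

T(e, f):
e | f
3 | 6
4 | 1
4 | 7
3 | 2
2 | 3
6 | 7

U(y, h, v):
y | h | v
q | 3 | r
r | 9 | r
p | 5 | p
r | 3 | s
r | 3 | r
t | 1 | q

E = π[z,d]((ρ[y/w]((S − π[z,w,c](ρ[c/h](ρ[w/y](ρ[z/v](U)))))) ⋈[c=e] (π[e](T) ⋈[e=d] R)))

Per-node cardinality:
  S → 6
  U → 6
  ρ[z/v](U) → 6
  ρ[w/y](ρ[z/v](U)) → 6
  ρ[c/h](ρ[w/y](ρ[z/v](U))) → 6
  π[z,w,c](ρ[c/h](ρ[w/y](ρ[z/v](U)))) → 6
  (S − π[z,w,c](ρ[c/h](ρ[w/y](ρ[z/v](U))))) → 6
  ρ[y/w]((S − π[z,w,c](ρ[c/h](ρ[w/y](ρ[z/v](U)))))) → 6
  T → 6
  π[e](T) → 6
  R → 4
  (π[e](T) ⋈[e=d] R) → 3
  (ρ[y/w]((S − π[z,w,c](ρ[c/h](ρ[w/y](ρ[z/v](U)))))) ⋈[c=e] (π[e](T) ⋈[e=d] R)) → 1
  π[z,d]((ρ[y/w]((S − π[z,w,c](ρ[c/h](ρ[w/y](ρ[z/v](U)))))) ⋈[c=e] (π[e](T) ⋈[e=d] R))) → 1

|E| = 1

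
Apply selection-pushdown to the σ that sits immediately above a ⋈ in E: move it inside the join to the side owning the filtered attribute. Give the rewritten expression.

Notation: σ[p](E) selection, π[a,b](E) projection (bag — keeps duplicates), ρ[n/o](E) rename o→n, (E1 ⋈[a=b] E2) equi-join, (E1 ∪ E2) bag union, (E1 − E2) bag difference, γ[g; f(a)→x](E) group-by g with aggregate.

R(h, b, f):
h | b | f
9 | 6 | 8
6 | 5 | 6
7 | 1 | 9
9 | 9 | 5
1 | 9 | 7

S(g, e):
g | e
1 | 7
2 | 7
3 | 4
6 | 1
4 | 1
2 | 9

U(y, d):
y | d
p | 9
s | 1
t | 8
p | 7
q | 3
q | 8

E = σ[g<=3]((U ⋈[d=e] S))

σ filters on g, owned by the right side.
E' = (U ⋈[d=e] σ[g<=3](S))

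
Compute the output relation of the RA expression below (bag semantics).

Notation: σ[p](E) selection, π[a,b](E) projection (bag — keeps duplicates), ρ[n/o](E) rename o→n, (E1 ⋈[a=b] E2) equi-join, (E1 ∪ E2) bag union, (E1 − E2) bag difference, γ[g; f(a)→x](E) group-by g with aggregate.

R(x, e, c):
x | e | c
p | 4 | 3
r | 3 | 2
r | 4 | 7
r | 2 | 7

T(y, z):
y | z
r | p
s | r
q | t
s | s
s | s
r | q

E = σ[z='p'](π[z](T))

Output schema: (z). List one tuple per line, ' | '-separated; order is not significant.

Per-node cardinality:
  T → 6
  π[z](T) → 6
  σ[z='p'](π[z](T)) → 1

== RESULT ==
z
p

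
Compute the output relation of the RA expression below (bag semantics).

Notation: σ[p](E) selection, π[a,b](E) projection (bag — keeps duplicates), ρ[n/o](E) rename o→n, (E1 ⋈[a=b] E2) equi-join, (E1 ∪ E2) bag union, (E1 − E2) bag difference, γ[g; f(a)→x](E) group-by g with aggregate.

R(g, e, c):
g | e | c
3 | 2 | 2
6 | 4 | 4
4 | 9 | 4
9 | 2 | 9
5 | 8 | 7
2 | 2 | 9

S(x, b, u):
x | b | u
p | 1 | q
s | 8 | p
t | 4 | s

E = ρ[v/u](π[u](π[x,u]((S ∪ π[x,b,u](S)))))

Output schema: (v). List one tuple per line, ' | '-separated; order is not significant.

Stepwise |·|:
  S → 3
  S → 3
  π[x,b,u](S) → 3
  (S ∪ π[x,b,u](S)) → 6
  π[x,u]((S ∪ π[x,b,u](S))) → 6
  π[u](π[x,u]((S ∪ π[x,b,u](S)))) → 6
  ρ[v/u](π[u](π[x,u]((S ∪ π[x,b,u](S))))) → 6

== RESULT ==
v
p
p
q
q
s
s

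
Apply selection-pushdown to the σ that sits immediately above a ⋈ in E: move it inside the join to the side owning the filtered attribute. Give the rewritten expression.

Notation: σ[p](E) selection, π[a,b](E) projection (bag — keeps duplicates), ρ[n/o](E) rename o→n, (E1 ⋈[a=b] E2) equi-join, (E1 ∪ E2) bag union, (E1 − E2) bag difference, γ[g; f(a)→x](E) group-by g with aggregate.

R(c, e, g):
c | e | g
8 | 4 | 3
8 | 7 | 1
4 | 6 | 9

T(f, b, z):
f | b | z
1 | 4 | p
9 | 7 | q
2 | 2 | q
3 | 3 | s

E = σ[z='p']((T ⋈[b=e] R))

σ filters on z, owned by the left side.
E' = (σ[z='p'](T) ⋈[b=e] R)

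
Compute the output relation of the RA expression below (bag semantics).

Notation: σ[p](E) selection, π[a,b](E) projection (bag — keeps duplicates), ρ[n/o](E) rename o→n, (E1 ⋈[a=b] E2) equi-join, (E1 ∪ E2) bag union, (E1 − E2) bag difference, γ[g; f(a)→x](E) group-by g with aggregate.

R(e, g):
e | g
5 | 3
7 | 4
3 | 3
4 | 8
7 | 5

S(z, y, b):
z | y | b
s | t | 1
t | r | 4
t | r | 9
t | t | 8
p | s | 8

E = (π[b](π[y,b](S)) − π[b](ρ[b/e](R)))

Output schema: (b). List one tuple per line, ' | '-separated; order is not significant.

Subexpression sizes:
  S → 5
  π[y,b](S) → 5
  π[b](π[y,b](S)) → 5
  R → 5
  ρ[b/e](R) → 5
  π[b](ρ[b/e](R)) → 5
  (π[b](π[y,b](S)) − π[b](ρ[b/e](R))) → 4

== RESULT ==
b
1
8
8
9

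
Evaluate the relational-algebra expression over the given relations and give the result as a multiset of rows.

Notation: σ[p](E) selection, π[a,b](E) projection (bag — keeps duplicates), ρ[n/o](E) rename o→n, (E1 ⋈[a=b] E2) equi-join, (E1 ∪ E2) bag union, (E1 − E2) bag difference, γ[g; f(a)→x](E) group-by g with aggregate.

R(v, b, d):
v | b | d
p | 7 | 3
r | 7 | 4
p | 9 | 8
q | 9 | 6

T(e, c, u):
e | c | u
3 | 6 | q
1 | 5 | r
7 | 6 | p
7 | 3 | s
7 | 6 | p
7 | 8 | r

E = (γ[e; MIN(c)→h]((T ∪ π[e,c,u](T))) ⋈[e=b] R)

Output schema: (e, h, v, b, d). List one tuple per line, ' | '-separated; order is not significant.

Subexpression sizes:
  T → 6
  T → 6
  π[e,c,u](T) → 6
  (T ∪ π[e,c,u](T)) → 12
  γ[e; MIN(c)→h]((T ∪ π[e,c,u](T))) → 3
  R → 4
  (γ[e; MIN(c)→h]((T ∪ π[e,c,u](T))) ⋈[e=b] R) → 2

== RESULT ==
e | h | v | b | d
7 | 3 | p | 7 | 3
7 | 3 | r | 7 | 4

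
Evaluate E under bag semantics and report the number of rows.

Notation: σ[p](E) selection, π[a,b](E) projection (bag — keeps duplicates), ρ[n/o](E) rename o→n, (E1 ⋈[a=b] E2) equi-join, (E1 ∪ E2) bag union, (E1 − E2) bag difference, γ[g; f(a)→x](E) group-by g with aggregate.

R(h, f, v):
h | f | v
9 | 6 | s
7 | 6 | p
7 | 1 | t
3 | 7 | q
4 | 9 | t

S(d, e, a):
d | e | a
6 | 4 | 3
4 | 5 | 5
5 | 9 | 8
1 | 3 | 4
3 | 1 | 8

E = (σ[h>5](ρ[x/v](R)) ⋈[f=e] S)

Stepwise |·|:
  R → 5
  ρ[x/v](R) → 5
  σ[h>5](ρ[x/v](R)) → 3
  S → 5
  (σ[h>5](ρ[x/v](R)) ⋈[f=e] S) → 1

|E| = 1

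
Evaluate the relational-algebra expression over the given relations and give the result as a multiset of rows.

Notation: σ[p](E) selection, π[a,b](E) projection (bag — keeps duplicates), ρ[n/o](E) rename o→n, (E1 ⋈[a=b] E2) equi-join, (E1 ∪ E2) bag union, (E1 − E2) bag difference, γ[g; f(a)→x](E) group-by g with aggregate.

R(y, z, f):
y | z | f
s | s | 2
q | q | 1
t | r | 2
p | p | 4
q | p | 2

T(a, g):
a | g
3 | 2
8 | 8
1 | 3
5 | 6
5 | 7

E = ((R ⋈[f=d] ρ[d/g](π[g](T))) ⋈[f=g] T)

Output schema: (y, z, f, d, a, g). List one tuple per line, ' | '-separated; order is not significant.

Subexpression sizes:
  R → 5
  T → 5
  π[g](T) → 5
  ρ[d/g](π[g](T)) → 5
  (R ⋈[f=d] ρ[d/g](π[g](T))) → 3
  T → 5
  ((R ⋈[f=d] ρ[d/g](π[g](T))) ⋈[f=g] T) → 3

== RESULT ==
y | z | f | d | a | g
q | p | 2 | 2 | 3 | 2
s | s | 2 | 2 | 3 | 2
t | r | 2 | 2 | 3 | 2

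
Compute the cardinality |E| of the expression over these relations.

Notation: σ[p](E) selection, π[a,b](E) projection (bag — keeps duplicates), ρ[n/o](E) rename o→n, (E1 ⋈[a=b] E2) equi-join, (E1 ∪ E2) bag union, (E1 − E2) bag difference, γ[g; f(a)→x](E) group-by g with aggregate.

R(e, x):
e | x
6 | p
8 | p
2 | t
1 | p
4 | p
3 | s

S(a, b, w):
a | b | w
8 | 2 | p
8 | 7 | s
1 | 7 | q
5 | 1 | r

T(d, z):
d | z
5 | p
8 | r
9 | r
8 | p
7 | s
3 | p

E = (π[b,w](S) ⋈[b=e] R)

Stepwise |·|:
  S → 4
  π[b,w](S) → 4
  R → 6
  (π[b,w](S) ⋈[b=e] R) → 2

|E| = 2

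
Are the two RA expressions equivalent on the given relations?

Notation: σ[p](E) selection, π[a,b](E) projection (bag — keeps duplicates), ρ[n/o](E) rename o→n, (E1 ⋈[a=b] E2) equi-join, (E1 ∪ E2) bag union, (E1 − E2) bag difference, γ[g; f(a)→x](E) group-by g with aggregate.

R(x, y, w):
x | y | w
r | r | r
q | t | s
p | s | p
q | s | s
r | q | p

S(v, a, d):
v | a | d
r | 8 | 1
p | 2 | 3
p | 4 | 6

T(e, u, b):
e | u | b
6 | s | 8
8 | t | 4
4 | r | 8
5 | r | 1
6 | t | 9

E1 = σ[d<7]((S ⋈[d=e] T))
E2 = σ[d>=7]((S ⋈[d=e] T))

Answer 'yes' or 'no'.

E1 per-node cardinality:
  S → 3
  T → 5
  (S ⋈[d=e] T) → 2
  σ[d<7]((S ⋈[d=e] T)) → 2
E2 per-node cardinality:
  S → 3
  T → 5
  (S ⋈[d=e] T) → 2
  σ[d>=7]((S ⋈[d=e] T)) → 0

E1 result:
v | a | d | e | u | b
p | 4 | 6 | 6 | s | 8
p | 4 | 6 | 6 | t | 9
E2 result:
v | a | d | e | u | b
(0 rows)
Witness: ('p', 4, 6, 6, 's', 8) appears 1× in E1 but 0× in E2.

no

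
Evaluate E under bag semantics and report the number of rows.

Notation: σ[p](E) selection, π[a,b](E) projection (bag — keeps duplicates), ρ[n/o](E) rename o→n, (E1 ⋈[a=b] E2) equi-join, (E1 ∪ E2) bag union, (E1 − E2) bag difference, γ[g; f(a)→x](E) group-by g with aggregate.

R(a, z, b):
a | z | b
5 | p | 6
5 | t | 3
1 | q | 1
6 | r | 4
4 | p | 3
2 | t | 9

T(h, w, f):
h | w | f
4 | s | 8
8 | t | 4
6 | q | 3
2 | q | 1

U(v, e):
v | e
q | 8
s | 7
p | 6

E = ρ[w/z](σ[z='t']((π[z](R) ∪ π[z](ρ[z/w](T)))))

Per-node cardinality:
  R → 6
  π[z](R) → 6
  T → 4
  ρ[z/w](T) → 4
  π[z](ρ[z/w](T)) → 4
  (π[z](R) ∪ π[z](ρ[z/w](T))) → 10
  σ[z='t']((π[z](R) ∪ π[z](ρ[z/w](T)))) → 3
  ρ[w/z](σ[z='t']((π[z](R) ∪ π[z](ρ[z/w](T))))) → 3

|E| = 3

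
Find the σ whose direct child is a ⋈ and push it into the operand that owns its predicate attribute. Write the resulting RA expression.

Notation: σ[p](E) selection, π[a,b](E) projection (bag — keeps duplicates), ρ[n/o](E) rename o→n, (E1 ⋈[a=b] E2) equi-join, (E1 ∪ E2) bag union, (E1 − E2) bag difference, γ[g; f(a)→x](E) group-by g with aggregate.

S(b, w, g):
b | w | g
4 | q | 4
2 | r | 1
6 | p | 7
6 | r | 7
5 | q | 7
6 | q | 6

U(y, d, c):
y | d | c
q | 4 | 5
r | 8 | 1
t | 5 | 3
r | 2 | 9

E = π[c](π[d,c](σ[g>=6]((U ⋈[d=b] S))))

σ filters on g, owned by the right side.
E' = π[c](π[d,c]((U ⋈[d=b] σ[g>=6](S))))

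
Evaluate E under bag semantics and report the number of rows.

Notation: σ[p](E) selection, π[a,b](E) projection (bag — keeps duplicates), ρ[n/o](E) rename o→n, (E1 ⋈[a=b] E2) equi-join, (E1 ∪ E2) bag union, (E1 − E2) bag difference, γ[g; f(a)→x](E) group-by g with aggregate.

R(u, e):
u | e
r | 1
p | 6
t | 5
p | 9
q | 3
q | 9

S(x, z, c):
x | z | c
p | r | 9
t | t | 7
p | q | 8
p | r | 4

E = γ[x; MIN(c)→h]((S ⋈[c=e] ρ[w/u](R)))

Stepwise |·|:
  S → 4
  R → 6
  ρ[w/u](R) → 6
  (S ⋈[c=e] ρ[w/u](R)) → 2
  γ[x; MIN(c)→h]((S ⋈[c=e] ρ[w/u](R))) → 1

|E| = 1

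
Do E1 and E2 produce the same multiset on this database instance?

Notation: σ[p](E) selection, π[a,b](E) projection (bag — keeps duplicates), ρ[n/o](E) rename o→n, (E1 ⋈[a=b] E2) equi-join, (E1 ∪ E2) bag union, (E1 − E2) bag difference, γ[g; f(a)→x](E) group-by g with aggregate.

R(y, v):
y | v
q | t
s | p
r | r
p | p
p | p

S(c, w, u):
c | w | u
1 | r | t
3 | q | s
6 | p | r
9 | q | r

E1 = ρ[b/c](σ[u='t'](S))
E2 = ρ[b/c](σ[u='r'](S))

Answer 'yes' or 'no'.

E1 per-node cardinality:
  S → 4
  σ[u='t'](S) → 1
  ρ[b/c](σ[u='t'](S)) → 1
E2 per-node cardinality:
  S → 4
  σ[u='r'](S) → 2
  ρ[b/c](σ[u='r'](S)) → 2

E1 result:
b | w | u
1 | r | t
E2 result:
b | w | u
6 | p | r
9 | q | r
Witness: (6, 'p', 'r') appears 0× in E1 but 1× in E2.

no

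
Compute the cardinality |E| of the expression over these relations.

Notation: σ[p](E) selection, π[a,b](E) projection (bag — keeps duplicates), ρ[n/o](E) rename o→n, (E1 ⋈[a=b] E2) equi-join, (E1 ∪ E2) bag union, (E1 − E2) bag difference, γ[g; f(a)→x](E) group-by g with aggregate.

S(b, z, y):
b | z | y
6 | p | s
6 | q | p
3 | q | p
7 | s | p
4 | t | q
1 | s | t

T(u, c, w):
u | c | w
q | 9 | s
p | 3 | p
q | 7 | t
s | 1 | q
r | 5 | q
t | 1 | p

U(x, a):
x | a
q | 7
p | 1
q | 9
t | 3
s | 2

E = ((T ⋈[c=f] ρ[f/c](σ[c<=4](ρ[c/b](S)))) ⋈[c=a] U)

Row counts bottom-up:
  T → 6
  S → 6
  ρ[c/b](S) → 6
  σ[c<=4](ρ[c/b](S)) → 3
  ρ[f/c](σ[c<=4](ρ[c/b](S))) → 3
  (T ⋈[c=f] ρ[f/c](σ[c<=4](ρ[c/b](S)))) → 3
  U → 5
  ((T ⋈[c=f] ρ[f/c](σ[c<=4](ρ[c/b](S)))) ⋈[c=a] U) → 3

|E| = 3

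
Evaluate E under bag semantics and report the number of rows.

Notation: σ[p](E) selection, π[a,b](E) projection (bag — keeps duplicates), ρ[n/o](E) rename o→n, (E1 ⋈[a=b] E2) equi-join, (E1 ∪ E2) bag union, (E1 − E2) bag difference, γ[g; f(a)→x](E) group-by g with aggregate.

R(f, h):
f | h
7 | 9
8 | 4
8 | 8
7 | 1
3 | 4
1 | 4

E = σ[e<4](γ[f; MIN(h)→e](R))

Subexpression sizes:
  R → 6
  γ[f; MIN(h)→e](R) → 4
  σ[e<4](γ[f; MIN(h)→e](R)) → 1

|E| = 1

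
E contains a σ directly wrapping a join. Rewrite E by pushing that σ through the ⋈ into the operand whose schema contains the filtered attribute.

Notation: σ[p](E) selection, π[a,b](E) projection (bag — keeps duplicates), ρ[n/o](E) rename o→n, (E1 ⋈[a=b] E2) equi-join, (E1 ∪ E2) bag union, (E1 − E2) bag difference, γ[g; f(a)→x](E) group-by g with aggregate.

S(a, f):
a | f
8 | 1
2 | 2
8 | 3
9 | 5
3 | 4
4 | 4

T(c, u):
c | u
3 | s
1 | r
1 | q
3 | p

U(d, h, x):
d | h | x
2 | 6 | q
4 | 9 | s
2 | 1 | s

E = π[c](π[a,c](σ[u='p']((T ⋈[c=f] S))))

σ filters on u, owned by the left side.
E' = π[c](π[a,c]((σ[u='p'](T) ⋈[c=f] S)))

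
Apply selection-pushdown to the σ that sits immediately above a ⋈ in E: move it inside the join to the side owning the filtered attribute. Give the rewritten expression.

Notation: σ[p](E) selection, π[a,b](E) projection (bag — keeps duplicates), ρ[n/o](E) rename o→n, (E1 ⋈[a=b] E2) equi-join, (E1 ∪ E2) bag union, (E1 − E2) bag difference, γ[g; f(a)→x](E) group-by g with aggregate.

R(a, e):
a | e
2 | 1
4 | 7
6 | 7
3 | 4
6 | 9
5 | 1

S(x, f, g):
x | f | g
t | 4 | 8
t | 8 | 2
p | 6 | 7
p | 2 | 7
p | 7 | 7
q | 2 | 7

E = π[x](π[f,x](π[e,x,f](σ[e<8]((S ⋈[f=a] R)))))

σ filters on e, owned by the right side.
E' = π[x](π[f,x](π[e,x,f]((S ⋈[f=a] σ[e<8](R)))))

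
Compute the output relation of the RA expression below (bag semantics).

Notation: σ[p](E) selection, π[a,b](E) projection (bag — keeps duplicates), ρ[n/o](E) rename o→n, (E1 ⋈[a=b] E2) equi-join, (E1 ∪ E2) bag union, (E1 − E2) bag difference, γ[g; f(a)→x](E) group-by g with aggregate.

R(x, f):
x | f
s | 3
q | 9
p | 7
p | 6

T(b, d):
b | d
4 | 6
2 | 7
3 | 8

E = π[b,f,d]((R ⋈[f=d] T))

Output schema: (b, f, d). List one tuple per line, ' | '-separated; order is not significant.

Per-node cardinality:
  R → 4
  T → 3
  (R ⋈[f=d] T) → 2
  π[b,f,d]((R ⋈[f=d] T)) → 2

== RESULT ==
b | f | d
2 | 7 | 7
4 | 6 | 6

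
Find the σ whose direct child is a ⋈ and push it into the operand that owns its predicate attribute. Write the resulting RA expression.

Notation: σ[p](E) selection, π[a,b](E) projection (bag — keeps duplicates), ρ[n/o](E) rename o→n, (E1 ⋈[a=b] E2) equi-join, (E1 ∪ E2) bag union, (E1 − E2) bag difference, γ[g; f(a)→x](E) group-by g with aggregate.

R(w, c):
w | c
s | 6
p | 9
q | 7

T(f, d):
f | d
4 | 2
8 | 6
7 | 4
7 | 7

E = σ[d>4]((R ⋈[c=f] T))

σ filters on d, owned by the right side.
E' = (R ⋈[c=f] σ[d>4](T))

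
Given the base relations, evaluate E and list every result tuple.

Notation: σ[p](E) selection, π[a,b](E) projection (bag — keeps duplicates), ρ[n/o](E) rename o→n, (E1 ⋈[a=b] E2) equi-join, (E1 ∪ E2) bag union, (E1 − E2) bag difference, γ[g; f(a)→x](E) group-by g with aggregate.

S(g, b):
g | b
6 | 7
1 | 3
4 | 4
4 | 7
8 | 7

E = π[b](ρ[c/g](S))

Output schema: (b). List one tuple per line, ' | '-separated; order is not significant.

Row counts bottom-up:
  S → 5
  ρ[c/g](S) → 5
  π[b](ρ[c/g](S)) → 5

== RESULT ==
b
3
4
7
7
7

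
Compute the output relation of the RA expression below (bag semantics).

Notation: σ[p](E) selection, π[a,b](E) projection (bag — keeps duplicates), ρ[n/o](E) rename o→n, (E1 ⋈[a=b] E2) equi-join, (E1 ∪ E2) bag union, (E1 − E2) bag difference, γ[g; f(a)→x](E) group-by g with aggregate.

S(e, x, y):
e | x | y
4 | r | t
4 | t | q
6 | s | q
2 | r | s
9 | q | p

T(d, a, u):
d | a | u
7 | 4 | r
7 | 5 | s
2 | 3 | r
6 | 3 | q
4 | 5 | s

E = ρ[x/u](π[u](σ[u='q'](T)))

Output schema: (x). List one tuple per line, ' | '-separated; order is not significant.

Per-node cardinality:
  T → 5
  σ[u='q'](T) → 1
  π[u](σ[u='q'](T)) → 1
  ρ[x/u](π[u](σ[u='q'](T))) → 1

== RESULT ==
x
q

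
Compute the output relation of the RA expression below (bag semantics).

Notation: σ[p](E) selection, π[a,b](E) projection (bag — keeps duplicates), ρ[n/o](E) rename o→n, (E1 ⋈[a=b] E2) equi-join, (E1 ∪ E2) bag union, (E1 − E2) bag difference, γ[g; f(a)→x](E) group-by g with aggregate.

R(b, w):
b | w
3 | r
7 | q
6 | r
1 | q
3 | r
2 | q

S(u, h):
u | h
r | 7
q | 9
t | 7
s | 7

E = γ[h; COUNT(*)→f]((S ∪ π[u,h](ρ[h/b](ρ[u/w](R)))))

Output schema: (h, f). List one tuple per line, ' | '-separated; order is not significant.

Subexpression sizes:
  S → 4
  R → 6
  ρ[u/w](R) → 6
  ρ[h/b](ρ[u/w](R)) → 6
  π[u,h](ρ[h/b](ρ[u/w](R))) → 6
  (S ∪ π[u,h](ρ[h/b](ρ[u/w](R)))) → 10
  γ[h; COUNT(*)→f]((S ∪ π[u,h](ρ[h/b](ρ[u/w](R))))) → 6

== RESULT ==
h | f
1 | 1
2 | 1
3 | 2
6 | 1
7 | 4
9 | 1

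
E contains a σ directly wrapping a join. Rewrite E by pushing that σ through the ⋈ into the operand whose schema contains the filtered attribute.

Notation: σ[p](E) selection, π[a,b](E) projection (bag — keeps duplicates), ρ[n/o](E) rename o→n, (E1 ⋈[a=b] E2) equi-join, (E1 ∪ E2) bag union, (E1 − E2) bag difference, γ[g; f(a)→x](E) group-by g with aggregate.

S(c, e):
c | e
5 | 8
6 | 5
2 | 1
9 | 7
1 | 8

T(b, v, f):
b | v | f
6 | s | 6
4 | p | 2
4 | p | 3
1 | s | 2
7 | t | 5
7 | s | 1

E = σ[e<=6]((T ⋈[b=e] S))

σ filters on e, owned by the right side.
E' = (T ⋈[b=e] σ[e<=6](S))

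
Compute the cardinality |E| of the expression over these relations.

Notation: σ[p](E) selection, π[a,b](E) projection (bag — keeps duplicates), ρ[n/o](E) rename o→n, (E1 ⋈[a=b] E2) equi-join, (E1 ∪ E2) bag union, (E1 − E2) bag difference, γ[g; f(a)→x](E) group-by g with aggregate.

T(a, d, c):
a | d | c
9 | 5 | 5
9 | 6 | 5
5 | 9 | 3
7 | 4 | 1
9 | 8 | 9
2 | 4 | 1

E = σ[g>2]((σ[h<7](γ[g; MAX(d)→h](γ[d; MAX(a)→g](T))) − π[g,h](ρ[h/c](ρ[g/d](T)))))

Per-node cardinality:
  T → 6
  γ[d; MAX(a)→g](T) → 5
  γ[g; MAX(d)→h](γ[d; MAX(a)→g](T)) → 3
  σ[h<7](γ[g; MAX(d)→h](γ[d; MAX(a)→g](T))) → 1
  T → 6
  ρ[g/d](T) → 6
  ρ[h/c](ρ[g/d](T)) → 6
  π[g,h](ρ[h/c](ρ[g/d](T))) → 6
  (σ[h<7](γ[g; MAX(d)→h](γ[d; MAX(a)→g](T))) − π[g,h](ρ[h/c](ρ[g/d](T)))) → 1
  σ[g>2]((σ[h<7](γ[g; MAX(d)→h](γ[d; MAX(a)→g](T))) − π[g,h](ρ[h/c](ρ[g/d](T))))) → 1

|E| = 1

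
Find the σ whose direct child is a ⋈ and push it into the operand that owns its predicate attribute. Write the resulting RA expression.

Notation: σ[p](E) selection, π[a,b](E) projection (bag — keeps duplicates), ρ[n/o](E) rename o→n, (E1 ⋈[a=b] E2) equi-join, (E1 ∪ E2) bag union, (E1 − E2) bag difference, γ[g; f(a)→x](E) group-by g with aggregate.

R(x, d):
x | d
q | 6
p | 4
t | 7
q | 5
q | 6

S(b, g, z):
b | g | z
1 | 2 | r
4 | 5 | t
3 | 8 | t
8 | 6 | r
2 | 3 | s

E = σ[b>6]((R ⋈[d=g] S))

σ filters on b, owned by the right side.
E' = (R ⋈[d=g] σ[b>6](S))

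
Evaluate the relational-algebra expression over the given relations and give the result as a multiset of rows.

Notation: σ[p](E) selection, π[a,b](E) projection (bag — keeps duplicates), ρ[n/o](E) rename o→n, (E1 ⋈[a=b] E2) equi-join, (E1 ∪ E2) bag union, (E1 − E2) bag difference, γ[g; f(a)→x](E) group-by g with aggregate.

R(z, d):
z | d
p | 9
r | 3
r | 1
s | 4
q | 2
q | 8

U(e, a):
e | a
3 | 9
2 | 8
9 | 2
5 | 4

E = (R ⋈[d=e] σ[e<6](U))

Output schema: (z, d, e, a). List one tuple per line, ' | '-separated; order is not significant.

Stepwise |·|:
  R → 6
  U → 4
  σ[e<6](U) → 3
  (R ⋈[d=e] σ[e<6](U)) → 2

== RESULT ==
z | d | e | a
q | 2 | 2 | 8
r | 3 | 3 | 9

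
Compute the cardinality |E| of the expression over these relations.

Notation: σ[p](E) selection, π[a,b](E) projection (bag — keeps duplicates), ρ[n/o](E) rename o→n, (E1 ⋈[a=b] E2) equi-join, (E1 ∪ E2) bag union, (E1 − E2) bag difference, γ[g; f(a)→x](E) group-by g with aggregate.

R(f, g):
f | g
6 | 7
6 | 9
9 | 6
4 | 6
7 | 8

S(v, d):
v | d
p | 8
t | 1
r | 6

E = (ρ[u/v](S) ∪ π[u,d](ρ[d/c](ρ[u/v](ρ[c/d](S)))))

Stepwise |·|:
  S → 3
  ρ[u/v](S) → 3
  S → 3
  ρ[c/d](S) → 3
  ρ[u/v](ρ[c/d](S)) → 3
  ρ[d/c](ρ[u/v](ρ[c/d](S))) → 3
  π[u,d](ρ[d/c](ρ[u/v](ρ[c/d](S)))) → 3
  (ρ[u/v](S) ∪ π[u,d](ρ[d/c](ρ[u/v](ρ[c/d](S))))) → 6

|E| = 6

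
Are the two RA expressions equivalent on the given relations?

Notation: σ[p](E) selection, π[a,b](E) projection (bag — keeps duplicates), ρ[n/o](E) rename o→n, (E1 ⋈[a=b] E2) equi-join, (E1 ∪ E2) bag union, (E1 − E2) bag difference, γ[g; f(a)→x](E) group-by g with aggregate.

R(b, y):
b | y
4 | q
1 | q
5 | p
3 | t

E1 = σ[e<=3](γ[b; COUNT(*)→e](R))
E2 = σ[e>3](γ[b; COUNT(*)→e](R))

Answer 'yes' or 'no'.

E1 subexpression sizes:
  R → 4
  γ[b; COUNT(*)→e](R) → 4
  σ[e<=3](γ[b; COUNT(*)→e](R)) → 4
E2 subexpression sizes:
  R → 4
  γ[b; COUNT(*)→e](R) → 4
  σ[e>3](γ[b; COUNT(*)→e](R)) → 0

E1 result:
b | e
1 | 1
3 | 1
4 | 1
5 | 1
E2 result:
b | e
(0 rows)
Witness: (3, 1) appears 1× in E1 but 0× in E2.

no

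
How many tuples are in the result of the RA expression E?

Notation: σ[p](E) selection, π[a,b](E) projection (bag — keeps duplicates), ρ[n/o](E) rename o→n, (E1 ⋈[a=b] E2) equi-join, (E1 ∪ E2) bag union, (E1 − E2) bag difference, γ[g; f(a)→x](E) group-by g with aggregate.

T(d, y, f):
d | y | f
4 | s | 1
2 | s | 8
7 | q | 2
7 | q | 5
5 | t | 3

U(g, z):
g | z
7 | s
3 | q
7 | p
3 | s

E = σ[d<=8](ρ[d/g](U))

Row counts bottom-up:
  U → 4
  ρ[d/g](U) → 4
  σ[d<=8](ρ[d/g](U)) → 4

|E| = 4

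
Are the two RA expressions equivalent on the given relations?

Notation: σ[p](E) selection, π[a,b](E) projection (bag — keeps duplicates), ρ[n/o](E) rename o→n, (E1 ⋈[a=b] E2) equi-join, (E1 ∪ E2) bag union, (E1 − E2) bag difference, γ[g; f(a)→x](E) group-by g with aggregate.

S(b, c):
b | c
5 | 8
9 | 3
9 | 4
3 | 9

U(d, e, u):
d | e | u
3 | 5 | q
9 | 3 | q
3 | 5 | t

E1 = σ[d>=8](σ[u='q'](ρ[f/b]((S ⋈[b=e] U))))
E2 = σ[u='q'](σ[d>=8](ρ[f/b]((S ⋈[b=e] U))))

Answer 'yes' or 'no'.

E1 row counts bottom-up:
  S → 4
  U → 3
  (S ⋈[b=e] U) → 3
  ρ[f/b]((S ⋈[b=e] U)) → 3
  σ[u='q'](ρ[f/b]((S ⋈[b=e] U))) → 2
  σ[d>=8](σ[u='q'](ρ[f/b]((S ⋈[b=e] U)))) → 1
E2 row counts bottom-up:
  S → 4
  U → 3
  (S ⋈[b=e] U) → 3
  ρ[f/b]((S ⋈[b=e] U)) → 3
  σ[d>=8](ρ[f/b]((S ⋈[b=e] U))) → 1
  σ[u='q'](σ[d>=8](ρ[f/b]((S ⋈[b=e] U)))) → 1

E1 and E2 produce the same multiset:
f | c | d | e | u
3 | 9 | 9 | 3 | q

yes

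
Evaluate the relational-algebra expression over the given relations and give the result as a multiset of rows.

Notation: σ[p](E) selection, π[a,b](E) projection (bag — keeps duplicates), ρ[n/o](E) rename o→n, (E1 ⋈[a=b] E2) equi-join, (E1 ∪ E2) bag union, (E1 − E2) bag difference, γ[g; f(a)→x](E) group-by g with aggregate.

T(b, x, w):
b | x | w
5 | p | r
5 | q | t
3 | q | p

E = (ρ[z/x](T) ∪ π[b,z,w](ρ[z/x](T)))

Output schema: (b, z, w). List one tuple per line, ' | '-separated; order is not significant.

Subexpression sizes:
  T → 3
  ρ[z/x](T) → 3
  T → 3
  ρ[z/x](T) → 3
  π[b,z,w](ρ[z/x](T)) → 3
  (ρ[z/x](T) ∪ π[b,z,w](ρ[z/x](T))) → 6

== RESULT ==
b | z | w
3 | q | p
3 | q | p
5 | p | r
5 | p | r
5 | q | t
5 | q | t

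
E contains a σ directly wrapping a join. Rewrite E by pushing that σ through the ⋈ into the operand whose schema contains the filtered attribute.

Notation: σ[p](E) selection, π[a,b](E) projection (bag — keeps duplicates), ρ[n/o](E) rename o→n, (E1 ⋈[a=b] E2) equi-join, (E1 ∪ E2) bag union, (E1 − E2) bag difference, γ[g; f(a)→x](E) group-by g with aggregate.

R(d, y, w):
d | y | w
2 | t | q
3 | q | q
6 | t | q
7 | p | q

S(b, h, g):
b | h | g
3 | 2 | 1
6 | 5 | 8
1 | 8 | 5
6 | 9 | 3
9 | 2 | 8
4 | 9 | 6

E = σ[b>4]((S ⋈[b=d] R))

σ filters on b, owned by the left side.
E' = (σ[b>4](S) ⋈[b=d] R)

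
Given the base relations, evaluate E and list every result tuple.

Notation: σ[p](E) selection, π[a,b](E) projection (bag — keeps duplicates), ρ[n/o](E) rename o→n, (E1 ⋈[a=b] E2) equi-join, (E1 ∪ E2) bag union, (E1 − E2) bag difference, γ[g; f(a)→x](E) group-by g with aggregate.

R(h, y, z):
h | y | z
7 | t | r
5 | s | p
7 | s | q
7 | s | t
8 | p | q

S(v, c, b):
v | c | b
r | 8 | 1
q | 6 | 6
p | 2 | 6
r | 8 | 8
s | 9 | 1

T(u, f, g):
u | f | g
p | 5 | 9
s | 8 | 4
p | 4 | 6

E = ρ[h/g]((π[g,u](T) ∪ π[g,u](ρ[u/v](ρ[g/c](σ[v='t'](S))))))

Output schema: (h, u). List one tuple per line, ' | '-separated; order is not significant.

Row counts bottom-up:
  T → 3
  π[g,u](T) → 3
  S → 5
  σ[v='t'](S) → 0
  ρ[g/c](σ[v='t'](S)) → 0
  ρ[u/v](ρ[g/c](σ[v='t'](S))) → 0
  π[g,u](ρ[u/v](ρ[g/c](σ[v='t'](S)))) → 0
  (π[g,u](T) ∪ π[g,u](ρ[u/v](ρ[g/c](σ[v='t'](S))))) → 3
  ρ[h/g]((π[g,u](T) ∪ π[g,u](ρ[u/v](ρ[g/c](σ[v='t'](S)))))) → 3

== RESULT ==
h | u
4 | s
6 | p
9 | p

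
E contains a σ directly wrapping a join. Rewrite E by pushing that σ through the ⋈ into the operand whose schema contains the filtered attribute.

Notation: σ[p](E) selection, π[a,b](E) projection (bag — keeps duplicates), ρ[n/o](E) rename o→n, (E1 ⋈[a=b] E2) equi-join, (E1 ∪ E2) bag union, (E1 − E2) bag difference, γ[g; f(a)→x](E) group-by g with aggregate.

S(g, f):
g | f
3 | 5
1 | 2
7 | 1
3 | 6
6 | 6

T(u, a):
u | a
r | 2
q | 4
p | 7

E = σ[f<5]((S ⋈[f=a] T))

σ filters on f, owned by the left side.
E' = (σ[f<5](S) ⋈[f=a] T)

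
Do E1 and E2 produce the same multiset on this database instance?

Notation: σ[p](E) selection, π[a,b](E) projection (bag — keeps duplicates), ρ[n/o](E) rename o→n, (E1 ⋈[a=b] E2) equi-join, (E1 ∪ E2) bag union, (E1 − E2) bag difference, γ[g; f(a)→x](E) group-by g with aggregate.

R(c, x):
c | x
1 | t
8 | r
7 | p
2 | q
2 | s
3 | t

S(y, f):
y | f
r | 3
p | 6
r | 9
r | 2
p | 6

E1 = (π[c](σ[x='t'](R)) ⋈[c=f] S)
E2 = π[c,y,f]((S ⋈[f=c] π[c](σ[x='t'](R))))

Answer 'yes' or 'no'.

E1 row counts bottom-up:
  R → 6
  σ[x='t'](R) → 2
  π[c](σ[x='t'](R)) → 2
  S → 5
  (π[c](σ[x='t'](R)) ⋈[c=f] S) → 1
E2 row counts bottom-up:
  S → 5
  R → 6
  σ[x='t'](R) → 2
  π[c](σ[x='t'](R)) → 2
  (S ⋈[f=c] π[c](σ[x='t'](R))) → 1
  π[c,y,f]((S ⋈[f=c] π[c](σ[x='t'](R)))) → 1

E1 and E2 produce the same multiset:
c | y | f
3 | r | 3

yes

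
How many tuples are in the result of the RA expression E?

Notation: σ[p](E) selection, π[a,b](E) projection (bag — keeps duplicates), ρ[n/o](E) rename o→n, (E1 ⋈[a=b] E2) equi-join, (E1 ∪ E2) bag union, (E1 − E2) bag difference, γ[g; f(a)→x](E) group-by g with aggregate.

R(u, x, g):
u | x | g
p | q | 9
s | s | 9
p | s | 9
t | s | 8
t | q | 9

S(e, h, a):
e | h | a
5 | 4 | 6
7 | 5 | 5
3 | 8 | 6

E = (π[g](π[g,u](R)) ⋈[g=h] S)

Row counts bottom-up:
  R → 5
  π[g,u](R) → 5
  π[g](π[g,u](R)) → 5
  S → 3
  (π[g](π[g,u](R)) ⋈[g=h] S) → 1

|E| = 1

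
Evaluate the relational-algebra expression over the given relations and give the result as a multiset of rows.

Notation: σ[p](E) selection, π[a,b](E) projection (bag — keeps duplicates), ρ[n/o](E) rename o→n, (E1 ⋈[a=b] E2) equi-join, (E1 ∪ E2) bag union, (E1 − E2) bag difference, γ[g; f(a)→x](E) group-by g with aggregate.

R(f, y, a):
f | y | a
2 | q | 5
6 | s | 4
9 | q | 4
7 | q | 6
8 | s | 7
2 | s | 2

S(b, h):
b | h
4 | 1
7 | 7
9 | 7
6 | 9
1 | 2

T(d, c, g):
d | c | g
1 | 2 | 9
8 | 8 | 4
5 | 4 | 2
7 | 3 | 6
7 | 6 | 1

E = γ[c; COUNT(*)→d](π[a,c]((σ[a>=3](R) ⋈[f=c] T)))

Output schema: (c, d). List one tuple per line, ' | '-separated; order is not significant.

Row counts bottom-up:
  R → 6
  σ[a>=3](R) → 5
  T → 5
  (σ[a>=3](R) ⋈[f=c] T) → 3
  π[a,c]((σ[a>=3](R) ⋈[f=c] T)) → 3
  γ[c; COUNT(*)→d](π[a,c]((σ[a>=3](R) ⋈[f=c] T))) → 3

== RESULT ==
c | d
2 | 1
6 | 1
8 | 1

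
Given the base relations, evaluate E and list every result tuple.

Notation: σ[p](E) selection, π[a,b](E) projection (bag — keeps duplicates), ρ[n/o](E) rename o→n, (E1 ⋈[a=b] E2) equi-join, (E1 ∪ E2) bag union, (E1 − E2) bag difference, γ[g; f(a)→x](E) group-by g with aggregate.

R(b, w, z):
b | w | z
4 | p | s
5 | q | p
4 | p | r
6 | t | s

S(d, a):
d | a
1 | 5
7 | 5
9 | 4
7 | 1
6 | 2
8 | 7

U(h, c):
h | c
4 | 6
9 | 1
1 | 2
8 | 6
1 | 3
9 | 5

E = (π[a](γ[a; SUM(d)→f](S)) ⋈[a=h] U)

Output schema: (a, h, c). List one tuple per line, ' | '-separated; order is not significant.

Stepwise |·|:
  S → 6
  γ[a; SUM(d)→f](S) → 5
  π[a](γ[a; SUM(d)→f](S)) → 5
  U → 6
  (π[a](γ[a; SUM(d)→f](S)) ⋈[a=h] U) → 3

== RESULT ==
a | h | c
1 | 1 | 2
1 | 1 | 3
4 | 4 | 6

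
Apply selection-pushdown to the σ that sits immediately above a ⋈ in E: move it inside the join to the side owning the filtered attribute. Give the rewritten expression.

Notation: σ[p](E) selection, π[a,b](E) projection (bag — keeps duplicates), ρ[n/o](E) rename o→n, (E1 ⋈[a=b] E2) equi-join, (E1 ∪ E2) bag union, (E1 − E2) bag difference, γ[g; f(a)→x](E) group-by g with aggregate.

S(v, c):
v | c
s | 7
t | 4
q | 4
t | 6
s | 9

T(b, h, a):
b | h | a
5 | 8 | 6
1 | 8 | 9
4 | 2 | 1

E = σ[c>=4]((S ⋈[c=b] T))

σ filters on c, owned by the left side.
E' = (σ[c>=4](S) ⋈[c=b] T)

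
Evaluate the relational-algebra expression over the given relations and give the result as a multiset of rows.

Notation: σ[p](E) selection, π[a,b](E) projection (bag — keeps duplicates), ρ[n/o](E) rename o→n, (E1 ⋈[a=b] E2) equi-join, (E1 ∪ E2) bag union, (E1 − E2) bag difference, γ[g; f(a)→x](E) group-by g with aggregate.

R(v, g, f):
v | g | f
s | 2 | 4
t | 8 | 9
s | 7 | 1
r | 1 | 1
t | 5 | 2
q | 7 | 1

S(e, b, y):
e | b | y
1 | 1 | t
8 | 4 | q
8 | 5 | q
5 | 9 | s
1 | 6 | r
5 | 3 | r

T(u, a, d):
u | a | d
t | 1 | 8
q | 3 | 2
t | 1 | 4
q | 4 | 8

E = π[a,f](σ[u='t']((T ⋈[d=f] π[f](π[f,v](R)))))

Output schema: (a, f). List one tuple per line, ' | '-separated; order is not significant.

Stepwise |·|:
  T → 4
  R → 6
  π[f,v](R) → 6
  π[f](π[f,v](R)) → 6
  (T ⋈[d=f] π[f](π[f,v](R))) → 2
  σ[u='t']((T ⋈[d=f] π[f](π[f,v](R)))) → 1
  π[a,f](σ[u='t']((T ⋈[d=f] π[f](π[f,v](R))))) → 1

== RESULT ==
a | f
1 | 4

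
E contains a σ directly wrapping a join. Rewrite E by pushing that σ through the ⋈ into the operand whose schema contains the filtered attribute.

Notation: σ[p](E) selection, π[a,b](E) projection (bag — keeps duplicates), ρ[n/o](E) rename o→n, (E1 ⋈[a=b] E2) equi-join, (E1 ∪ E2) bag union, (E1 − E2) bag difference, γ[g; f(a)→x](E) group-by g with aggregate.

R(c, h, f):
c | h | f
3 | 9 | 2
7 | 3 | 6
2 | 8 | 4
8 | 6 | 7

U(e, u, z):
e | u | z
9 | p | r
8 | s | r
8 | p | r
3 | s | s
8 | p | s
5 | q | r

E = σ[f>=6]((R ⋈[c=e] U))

σ filters on f, owned by the left side.
E' = (σ[f>=6](R) ⋈[c=e] U)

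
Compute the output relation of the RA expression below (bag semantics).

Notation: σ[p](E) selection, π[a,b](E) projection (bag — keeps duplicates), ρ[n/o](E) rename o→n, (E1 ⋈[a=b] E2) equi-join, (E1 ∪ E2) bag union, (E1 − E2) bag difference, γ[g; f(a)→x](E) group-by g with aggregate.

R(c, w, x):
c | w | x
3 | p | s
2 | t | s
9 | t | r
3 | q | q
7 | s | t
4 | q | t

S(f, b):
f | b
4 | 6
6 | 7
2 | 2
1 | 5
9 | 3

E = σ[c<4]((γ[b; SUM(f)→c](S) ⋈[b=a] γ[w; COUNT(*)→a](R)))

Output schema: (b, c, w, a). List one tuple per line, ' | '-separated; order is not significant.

Row counts bottom-up:
  S → 5
  γ[b; SUM(f)→c](S) → 5
  R → 6
  γ[w; COUNT(*)→a](R) → 4
  (γ[b; SUM(f)→c](S) ⋈[b=a] γ[w; COUNT(*)→a](R)) → 2
  σ[c<4]((γ[b; SUM(f)→c](S) ⋈[b=a] γ[w; COUNT(*)→a](R))) → 2

== RESULT ==
b | c | w | a
2 | 2 | q | 2
2 | 2 | t | 2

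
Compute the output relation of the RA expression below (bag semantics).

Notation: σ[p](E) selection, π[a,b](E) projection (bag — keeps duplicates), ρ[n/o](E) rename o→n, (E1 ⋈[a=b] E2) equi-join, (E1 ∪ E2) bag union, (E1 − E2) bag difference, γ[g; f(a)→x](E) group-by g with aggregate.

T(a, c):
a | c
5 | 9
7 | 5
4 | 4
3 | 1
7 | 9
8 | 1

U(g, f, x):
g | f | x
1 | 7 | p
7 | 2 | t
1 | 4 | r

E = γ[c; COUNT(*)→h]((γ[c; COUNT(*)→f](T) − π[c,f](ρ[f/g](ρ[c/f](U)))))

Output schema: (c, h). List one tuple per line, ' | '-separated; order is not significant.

Stepwise |·|:
  T → 6
  γ[c; COUNT(*)→f](T) → 4
  U → 3
  ρ[c/f](U) → 3
  ρ[f/g](ρ[c/f](U)) → 3
  π[c,f](ρ[f/g](ρ[c/f](U))) → 3
  (γ[c; COUNT(*)→f](T) − π[c,f](ρ[f/g](ρ[c/f](U)))) → 3
  γ[c; COUNT(*)→h]((γ[c; COUNT(*)→f](T) − π[c,f](ρ[f/g](ρ[c/f](U))))) → 3

== RESULT ==
c | h
1 | 1
5 | 1
9 | 1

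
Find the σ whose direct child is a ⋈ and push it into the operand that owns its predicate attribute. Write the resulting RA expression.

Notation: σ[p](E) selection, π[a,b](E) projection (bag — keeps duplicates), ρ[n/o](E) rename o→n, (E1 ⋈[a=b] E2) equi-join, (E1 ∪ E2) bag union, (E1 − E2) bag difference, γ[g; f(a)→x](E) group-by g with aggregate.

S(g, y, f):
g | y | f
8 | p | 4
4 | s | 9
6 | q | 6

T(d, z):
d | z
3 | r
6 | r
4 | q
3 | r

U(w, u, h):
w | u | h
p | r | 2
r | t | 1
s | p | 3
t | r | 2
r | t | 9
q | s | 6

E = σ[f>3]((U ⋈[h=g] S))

σ filters on f, owned by the right side.
E' = (U ⋈[h=g] σ[f>3](S))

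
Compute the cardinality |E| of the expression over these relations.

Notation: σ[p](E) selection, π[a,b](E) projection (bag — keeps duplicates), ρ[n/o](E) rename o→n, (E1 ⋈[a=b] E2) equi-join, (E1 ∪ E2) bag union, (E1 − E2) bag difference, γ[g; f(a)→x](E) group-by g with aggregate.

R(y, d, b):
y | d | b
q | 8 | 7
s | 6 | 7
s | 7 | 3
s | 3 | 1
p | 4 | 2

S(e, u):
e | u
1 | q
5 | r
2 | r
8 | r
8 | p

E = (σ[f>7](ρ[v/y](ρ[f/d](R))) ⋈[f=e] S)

Subexpression sizes:
  R → 5
  ρ[f/d](R) → 5
  ρ[v/y](ρ[f/d](R)) → 5
  σ[f>7](ρ[v/y](ρ[f/d](R))) → 1
  S → 5
  (σ[f>7](ρ[v/y](ρ[f/d](R))) ⋈[f=e] S) → 2

|E| = 2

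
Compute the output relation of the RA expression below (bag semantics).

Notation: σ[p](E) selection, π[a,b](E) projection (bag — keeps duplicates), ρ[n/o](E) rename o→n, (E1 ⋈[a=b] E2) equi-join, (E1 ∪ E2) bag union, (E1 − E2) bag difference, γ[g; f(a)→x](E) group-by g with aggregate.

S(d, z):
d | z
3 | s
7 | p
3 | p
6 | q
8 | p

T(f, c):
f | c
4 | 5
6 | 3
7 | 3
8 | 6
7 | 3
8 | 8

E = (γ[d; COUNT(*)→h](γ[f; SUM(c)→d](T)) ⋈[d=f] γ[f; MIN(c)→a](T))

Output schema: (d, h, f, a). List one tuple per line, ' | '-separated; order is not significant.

Stepwise |·|:
  T → 6
  γ[f; SUM(c)→d](T) → 4
  γ[d; COUNT(*)→h](γ[f; SUM(c)→d](T)) → 4
  T → 6
  γ[f; MIN(c)→a](T) → 4
  (γ[d; COUNT(*)→h](γ[f; SUM(c)→d](T)) ⋈[d=f] γ[f; MIN(c)→a](T)) → 1

== RESULT ==
d | h | f | a
6 | 1 | 6 | 3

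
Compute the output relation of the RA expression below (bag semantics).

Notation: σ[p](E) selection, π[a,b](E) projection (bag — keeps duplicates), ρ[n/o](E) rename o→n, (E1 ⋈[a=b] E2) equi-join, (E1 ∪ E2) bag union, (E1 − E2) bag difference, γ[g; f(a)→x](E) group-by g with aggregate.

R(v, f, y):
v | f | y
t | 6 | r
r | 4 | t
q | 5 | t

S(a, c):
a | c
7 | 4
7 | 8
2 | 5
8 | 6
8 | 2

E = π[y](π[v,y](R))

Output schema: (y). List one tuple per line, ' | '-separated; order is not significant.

Per-node cardinality:
  R → 3
  π[v,y](R) → 3
  π[y](π[v,y](R)) → 3

== RESULT ==
y
r
t
t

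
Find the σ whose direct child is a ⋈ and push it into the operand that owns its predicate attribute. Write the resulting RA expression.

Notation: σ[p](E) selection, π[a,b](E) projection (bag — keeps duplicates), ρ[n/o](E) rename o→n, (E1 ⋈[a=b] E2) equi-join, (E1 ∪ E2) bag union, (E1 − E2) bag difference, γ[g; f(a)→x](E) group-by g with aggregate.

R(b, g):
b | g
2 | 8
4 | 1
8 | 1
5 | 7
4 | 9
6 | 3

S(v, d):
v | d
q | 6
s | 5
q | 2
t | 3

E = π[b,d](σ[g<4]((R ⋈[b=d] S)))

σ filters on g, owned by the left side.
E' = π[b,d]((σ[g<4](R) ⋈[b=d] S))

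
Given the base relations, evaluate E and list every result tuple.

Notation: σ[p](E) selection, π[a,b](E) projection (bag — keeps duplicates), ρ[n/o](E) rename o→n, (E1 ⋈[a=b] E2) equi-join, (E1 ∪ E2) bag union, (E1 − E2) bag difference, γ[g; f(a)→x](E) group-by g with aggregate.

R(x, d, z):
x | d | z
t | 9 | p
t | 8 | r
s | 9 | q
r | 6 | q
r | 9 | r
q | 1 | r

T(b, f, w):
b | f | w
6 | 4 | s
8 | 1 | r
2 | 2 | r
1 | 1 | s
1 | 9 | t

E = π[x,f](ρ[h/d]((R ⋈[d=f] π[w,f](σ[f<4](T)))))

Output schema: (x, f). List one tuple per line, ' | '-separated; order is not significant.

Subexpression sizes:
  R → 6
  T → 5
  σ[f<4](T) → 3
  π[w,f](σ[f<4](T)) → 3
  (R ⋈[d=f] π[w,f](σ[f<4](T))) → 2
  ρ[h/d]((R ⋈[d=f] π[w,f](σ[f<4](T)))) → 2
  π[x,f](ρ[h/d]((R ⋈[d=f] π[w,f](σ[f<4](T))))) → 2

== RESULT ==
x | f
q | 1
q | 1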